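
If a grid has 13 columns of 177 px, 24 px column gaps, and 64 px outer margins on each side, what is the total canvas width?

Adding margins, columns and gutters: 128 + 2301 + 288 = 2717 px.

2717 px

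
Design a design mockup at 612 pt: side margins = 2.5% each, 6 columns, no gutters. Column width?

612 × (1 − 2·2.5%) = 612 × 95% = 581.4 pt for the columns.
581.4 / 6 = 96.9 pt per column.

96.9 pt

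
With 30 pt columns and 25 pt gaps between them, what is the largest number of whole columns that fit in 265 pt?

k columns need k·30 + (k−1)·25 = k·55 − 25.
k·55 − 25 ≤ 265 → k ≤ 290 / 55 ≈ 5.27, so k = 5.

5 columns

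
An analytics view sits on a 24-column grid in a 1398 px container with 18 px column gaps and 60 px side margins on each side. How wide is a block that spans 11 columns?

Take off 120 px of margins, leaving 1278 px.
Subtracting 23 column gaps of 18 leaves 864 for 24 columns, so c = 36 px.
11 columns plus 10 column gaps: 396 + 180 = 576 px.

576 px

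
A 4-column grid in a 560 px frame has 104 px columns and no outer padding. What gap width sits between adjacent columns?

4·104 + 3g = 560 → 3g = 144 → g = 48 px.

48 px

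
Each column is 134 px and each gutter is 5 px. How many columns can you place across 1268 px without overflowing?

9 columns

k columns need k·134 + (k−1)·5 = k·139 − 5.
k·139 − 5 ≤ 1268 → k ≤ 1273 / 139 ≈ 9.16, so k = 9.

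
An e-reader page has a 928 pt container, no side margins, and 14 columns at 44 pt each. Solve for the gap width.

14 columns take 14·44 = 616 pt; remaining 312 splits into 13 gaps.
g = 312 / 13 = 24 pt.

24 pt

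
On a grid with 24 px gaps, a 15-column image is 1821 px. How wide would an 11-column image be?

1329 px

15 columns + 14 gaps: 15c + 14·24 = 1821.
15c = 1821 − 336 = 1485, so c = 99 px.
Span of 11: 11·99 + 10·24 = 1089 + 240 = 1329 px.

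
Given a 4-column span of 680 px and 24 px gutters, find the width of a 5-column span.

856 px

Subtracting 3 gutters of 24 leaves 608 for 4 columns, so c = 152 px.
Span of 5: 5·152 + 4·24 = 760 + 96 = 856 px.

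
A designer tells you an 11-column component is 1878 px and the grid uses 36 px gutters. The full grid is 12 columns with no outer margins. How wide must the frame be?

1878 − 10·36 = 1518; ÷11 gives c = 138 px.
Summing: 1656 + 396 = 2052 px.

2052 px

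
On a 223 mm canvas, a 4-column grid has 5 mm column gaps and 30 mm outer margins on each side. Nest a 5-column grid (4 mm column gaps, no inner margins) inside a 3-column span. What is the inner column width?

21 mm

Inside the margins: 223 − 60 = 163 mm.
Subtracting 3 column gaps of 5 leaves 148 for 4 columns, so c = 37 mm.
3 columns plus 2 column gaps: 111 + 10 = 121 mm.
5 columns + 4 column gaps: 5d + 4·4 = 121.
5d = 121 − 16 = 105, so d = 21 mm.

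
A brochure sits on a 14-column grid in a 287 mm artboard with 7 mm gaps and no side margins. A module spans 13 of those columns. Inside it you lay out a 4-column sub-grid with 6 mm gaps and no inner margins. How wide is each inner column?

62 mm

14c + 13·7 = 287 → 14c = 196 → c = 14 mm.
13 columns plus 12 gaps: 182 + 84 = 266 mm.
266 − 3·6 = 248; ÷4 gives d = 62 mm.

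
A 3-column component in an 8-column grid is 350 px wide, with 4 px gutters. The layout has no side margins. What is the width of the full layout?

Subtracting 2 gutters of 4 leaves 342 for 3 columns, so c = 114 px.
Layout = 8·114 + 7·4 = 912 + 28 = 940 px.

940 px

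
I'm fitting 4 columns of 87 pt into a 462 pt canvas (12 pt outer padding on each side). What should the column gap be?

30 pt

Take off 24 pt of margins, leaving 438 pt.
4 columns take 4·87 = 348 pt; remaining 90 splits into 3 column gaps.
g = 90 / 3 = 30 pt.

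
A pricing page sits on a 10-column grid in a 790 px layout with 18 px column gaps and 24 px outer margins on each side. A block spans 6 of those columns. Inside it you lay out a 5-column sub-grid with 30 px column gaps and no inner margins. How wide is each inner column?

63.6 px

Take off 48 px of margins, leaving 742 px.
10c + 9·18 = 742 → 10c = 580 → c = 58 px.
6-column span = 6·58 + 5·18 = 438 px.
438 − 4·30 = 318; ÷5 gives d = 63.6 px.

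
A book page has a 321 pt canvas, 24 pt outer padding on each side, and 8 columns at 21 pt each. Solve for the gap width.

15 pt

Take off 48 pt of margins, leaving 273 pt.
8 columns take 8·21 = 168 pt; remaining 105 splits into 7 gaps.
g = 105 / 7 = 15 pt.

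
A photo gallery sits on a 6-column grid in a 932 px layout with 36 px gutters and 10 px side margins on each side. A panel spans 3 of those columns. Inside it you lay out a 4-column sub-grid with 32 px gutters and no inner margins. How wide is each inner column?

Subtract both margins: 932 − 2·10 = 912 px.
6c + 5·36 = 912 → 6c = 732 → c = 122 px.
3 columns plus 2 gutters: 366 + 72 = 438 px.
438 − 3·32 = 342; ÷4 gives d = 85.5 px.

85.5 px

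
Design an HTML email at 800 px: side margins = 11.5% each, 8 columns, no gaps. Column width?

800 × (1 − 2·11.5%) = 800 × 77% = 616 px for the columns.
616 / 8 = 77 px per column.

77 px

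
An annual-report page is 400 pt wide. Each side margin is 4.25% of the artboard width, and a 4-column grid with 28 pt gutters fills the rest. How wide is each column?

70.5 pt

400 × (1 − 2·4.25%) = 400 × 91.5% = 366 pt for the columns.
4c + 3·28 = 366 → 4c = 282 → c = 70.5 pt.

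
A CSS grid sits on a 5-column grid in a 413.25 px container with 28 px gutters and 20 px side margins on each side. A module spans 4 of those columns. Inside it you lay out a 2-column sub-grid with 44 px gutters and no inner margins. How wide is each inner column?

Subtract both margins: 413.25 − 2·20 = 373.25 px.
5c + 4·28 = 373.25 → 5c = 261.25 → c = 52.25 px.
4-column span = 4·52.25 + 3·28 = 293 px.
Subtracting 1 gutter of 44 leaves 249 for 2 columns, so d = 124.5 px.

124.5 px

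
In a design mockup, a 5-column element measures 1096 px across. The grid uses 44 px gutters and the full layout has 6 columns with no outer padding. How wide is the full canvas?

1324 px

5 columns + 4 gutters: 5c + 4·44 = 1096.
5c = 1096 − 176 = 920, so c = 184 px.
Canvas = 6·184 + 5·44 = 1104 + 220 = 1324 px.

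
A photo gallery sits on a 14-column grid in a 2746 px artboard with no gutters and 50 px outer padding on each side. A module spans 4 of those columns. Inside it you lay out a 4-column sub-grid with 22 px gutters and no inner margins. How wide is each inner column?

172.5 px

Outer content = 2746 − 2·50 = 2646 px.
With no gutters, each column is 2646/14 = 189 px.
4-column span = 4·189 = 756 px.
756 − 3·22 = 690; ÷4 gives d = 172.5 px.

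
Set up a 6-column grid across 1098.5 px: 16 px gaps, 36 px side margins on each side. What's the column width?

157.75 px

Content width = 1098.5 − 2·36 = 1026.5 px.
6c + 5·16 = 1026.5 → 6c = 946.5 → c = 157.75 px.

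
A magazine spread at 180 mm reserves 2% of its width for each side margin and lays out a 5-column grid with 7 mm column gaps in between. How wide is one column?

Margins: 2% × 180 = 3.6 mm each, so content = 180 − 7.2 = 172.8 mm.
172.8 − 4·7 = 144.8; ÷5 gives c = 28.96 mm.

28.96 mm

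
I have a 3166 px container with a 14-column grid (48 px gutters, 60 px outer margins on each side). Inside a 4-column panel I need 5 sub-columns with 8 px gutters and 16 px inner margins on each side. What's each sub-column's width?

154.4 px

Inside the margins: 3166 − 120 = 3046 px.
14 columns + 13 gutters: 14c + 13·48 = 3046.
14c = 3046 − 624 = 2422, so c = 173 px.
4 columns plus 3 gutters: 692 + 144 = 836 px.
Inner content = 836 − 2·16 = 804 px.
5d + 4·8 = 804 → 5d = 772 → d = 154.4 px.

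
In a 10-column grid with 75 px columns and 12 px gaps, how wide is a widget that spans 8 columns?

684 px

Span of 8: 8·75 + 7·12 = 600 + 84 = 684 px.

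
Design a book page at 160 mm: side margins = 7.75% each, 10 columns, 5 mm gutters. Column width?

Each margin = 7.75% of 160 = 12.4 mm; content = 160 − 2·12.4 = 135.2 mm.
135.2 − 9·5 = 90.2; ÷10 gives c = 9.02 mm.

9.02 mm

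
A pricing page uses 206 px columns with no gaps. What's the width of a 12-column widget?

With no gaps, 12 columns span 12·206 = 2472 px.

2472 px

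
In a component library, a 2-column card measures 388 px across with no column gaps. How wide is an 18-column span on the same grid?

With no column gaps, each column is 388/2 = 194 px.
18-column span = 18·194 = 3492 px.

3492 px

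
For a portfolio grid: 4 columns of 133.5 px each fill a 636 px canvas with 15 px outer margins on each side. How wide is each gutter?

Take off 30 px of margins, leaving 606 px.
4 columns take 4·133.5 = 534 px; remaining 72 splits into 3 gutters.
g = 72 / 3 = 24 px.

24 px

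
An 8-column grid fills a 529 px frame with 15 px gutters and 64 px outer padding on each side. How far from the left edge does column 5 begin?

272 px

Take off 128 px of margins, leaving 401 px.
Subtracting 7 gutters of 15 leaves 296 for 8 columns, so c = 37 px.
Before column 5: the margin + 4 columns + 4 gutters.
Offset = 64 + 4·(37 + 15) = 64 + 208 = 272 px.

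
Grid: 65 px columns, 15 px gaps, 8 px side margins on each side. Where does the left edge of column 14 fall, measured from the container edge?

1048 px

Before column 14: the margin + 13 columns + 13 gaps.
Offset = 8 + 13·(65 + 15) = 8 + 1040 = 1048 px.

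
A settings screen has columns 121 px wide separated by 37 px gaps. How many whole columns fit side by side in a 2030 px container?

13 columns

Each extra column adds 121 + 37 = 158 px.
(2030 + 37) / 158 = 13.08, so 13 columns fit.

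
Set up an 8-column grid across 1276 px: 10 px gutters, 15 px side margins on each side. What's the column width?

Subtract both margins: 1276 − 2·15 = 1246 px.
1246 − 7·10 = 1176; ÷8 gives c = 147 px.

147 px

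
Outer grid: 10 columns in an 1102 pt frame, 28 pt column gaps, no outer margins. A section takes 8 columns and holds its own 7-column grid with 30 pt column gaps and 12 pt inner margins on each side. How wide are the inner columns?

10 columns + 9 column gaps: 10c + 9·28 = 1102.
10c = 1102 − 252 = 850, so c = 85 pt.
Span of 8: 8·85 + 7·28 = 680 + 196 = 876 pt.
Inner content = 876 − 2·12 = 852 pt.
7 columns + 6 column gaps: 7d + 6·30 = 852.
7d = 852 − 180 = 672, so d = 96 pt.

96 pt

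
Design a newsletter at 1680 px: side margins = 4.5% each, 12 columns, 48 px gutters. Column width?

Each margin = 4.5% of 1680 = 75.6 px; content = 1680 − 2·75.6 = 1528.8 px.
1528.8 − 11·48 = 1000.8; ÷12 gives c = 83.4 px.

83.4 px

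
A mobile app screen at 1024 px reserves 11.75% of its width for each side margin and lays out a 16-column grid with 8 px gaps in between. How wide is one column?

41.46 px

Margins: 11.75% × 1024 = 120.32 px each, so content = 1024 − 240.64 = 783.36 px.
16c + 15·8 = 783.36 → 16c = 663.36 → c = 41.46 px.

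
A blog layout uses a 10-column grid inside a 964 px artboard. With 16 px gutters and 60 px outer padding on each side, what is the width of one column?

Take off 120 px of margins, leaving 844 px.
844 − 9·16 = 700; ÷10 gives c = 70 px.

70 px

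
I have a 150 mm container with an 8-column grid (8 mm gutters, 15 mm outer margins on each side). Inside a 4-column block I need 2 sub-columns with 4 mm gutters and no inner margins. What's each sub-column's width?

26 mm

Outer content = 150 − 2·15 = 120 mm.
120 − 7·8 = 64; ÷8 gives c = 8 mm.
4 columns plus 3 gutters: 32 + 24 = 56 mm.
Subtracting 1 gutter of 4 leaves 52 for 2 columns, so d = 26 mm.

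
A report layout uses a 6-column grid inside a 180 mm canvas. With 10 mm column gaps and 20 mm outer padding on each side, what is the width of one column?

Subtract both margins: 180 − 2·20 = 140 mm.
Subtracting 5 column gaps of 10 leaves 90 for 6 columns, so c = 15 mm.

15 mm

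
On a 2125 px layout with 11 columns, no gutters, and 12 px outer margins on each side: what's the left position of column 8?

1349 px

Subtract both margins: 2125 − 2·12 = 2101 px.
11c = 2101 → c = 191 px.
Each column+gutter stride is 191 px; 7 of them past the 12 px margin is 12 + 1337 = 1349 px.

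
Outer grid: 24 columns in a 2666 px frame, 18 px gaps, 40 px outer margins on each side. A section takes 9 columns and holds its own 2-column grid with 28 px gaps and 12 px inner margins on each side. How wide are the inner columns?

453.25 px

Subtract both margins: 2666 − 2·40 = 2586 px.
Subtracting 23 gaps of 18 leaves 2172 for 24 columns, so c = 90.5 px.
9-column span = 9·90.5 + 8·18 = 958.5 px.
Inner content = 958.5 − 2·12 = 934.5 px.
2d + 1·28 = 934.5 → 2d = 906.5 → d = 453.25 px.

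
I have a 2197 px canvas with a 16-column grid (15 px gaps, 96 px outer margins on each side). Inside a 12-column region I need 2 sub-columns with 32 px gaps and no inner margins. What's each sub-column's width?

734 px

Inside the margins: 2197 − 192 = 2005 px.
2005 − 15·15 = 1780; ÷16 gives c = 111.25 px.
12 columns plus 11 gaps: 1335 + 165 = 1500 px.
2 columns + 1 gap: 2d + 1·32 = 1500.
2d = 1500 − 32 = 1468, so d = 734 px.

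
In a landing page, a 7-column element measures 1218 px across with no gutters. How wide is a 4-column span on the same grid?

7c = 1218 → c = 174 px.
With no gutters, 4 columns span 4·174 = 696 px.

696 px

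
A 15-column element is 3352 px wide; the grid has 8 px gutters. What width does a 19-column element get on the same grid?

4248 px

15c + 14·8 = 3352 → 15c = 3240 → c = 216 px.
19 columns plus 18 gutters: 4104 + 144 = 4248 px.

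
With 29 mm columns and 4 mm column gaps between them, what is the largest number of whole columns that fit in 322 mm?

9 columns

Each extra column adds 29 + 4 = 33 mm.
(322 + 4) / 33 = 9.88, so 9 columns fit.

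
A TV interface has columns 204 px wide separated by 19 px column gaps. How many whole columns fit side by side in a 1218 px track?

Each extra column adds 204 + 19 = 223 px.
(1218 + 19) / 223 = 5.55, so 5 columns fit.

5 columns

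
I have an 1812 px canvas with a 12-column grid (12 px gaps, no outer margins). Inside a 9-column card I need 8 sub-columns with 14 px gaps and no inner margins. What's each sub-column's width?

12c + 11·12 = 1812 → 12c = 1680 → c = 140 px.
9 columns plus 8 gaps: 1260 + 96 = 1356 px.
8d + 7·14 = 1356 → 8d = 1258 → d = 157.25 px.

157.25 px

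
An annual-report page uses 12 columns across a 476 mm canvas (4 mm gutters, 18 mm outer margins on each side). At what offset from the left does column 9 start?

314 mm

Inside the margins: 476 − 36 = 440 mm.
440 − 11·4 = 396; ÷12 gives c = 33 mm.
Before column 9: the margin + 8 columns + 8 gutters.
Offset = 18 + 8·(33 + 4) = 18 + 296 = 314 mm.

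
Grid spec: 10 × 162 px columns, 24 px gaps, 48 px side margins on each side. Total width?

Container = 2·48 + 10·162 + 9·24 = 96 + 1620 + 216 = 1932 px.

1932 px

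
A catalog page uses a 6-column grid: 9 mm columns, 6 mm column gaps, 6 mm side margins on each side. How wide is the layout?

96 mm

Adding margins, columns and gutters: 12 + 54 + 30 = 96 mm.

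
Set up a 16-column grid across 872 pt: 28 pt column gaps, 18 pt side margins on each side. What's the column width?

Inside the margins: 872 − 36 = 836 pt.
836 − 15·28 = 416; ÷16 gives c = 26 pt.

26 pt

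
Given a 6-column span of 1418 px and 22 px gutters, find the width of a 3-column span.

698 px

1418 − 5·22 = 1308; ÷6 gives c = 218 px.
3-column span = 3·218 + 2·22 = 698 px.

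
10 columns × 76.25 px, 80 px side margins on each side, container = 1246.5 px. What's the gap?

36 px

Subtract both margins: 1246.5 − 2·80 = 1086.5 px.
10·76.25 + 9g = 1086.5 → 9g = 324 → g = 36 px.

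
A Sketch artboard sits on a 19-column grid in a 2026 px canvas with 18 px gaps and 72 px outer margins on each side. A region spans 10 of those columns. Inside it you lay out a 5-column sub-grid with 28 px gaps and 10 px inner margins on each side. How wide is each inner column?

Outer content = 2026 − 2·72 = 1882 px.
19 columns + 18 gaps: 19c + 18·18 = 1882.
19c = 1882 − 324 = 1558, so c = 82 px.
Span of 10: 10·82 + 9·18 = 820 + 162 = 982 px.
Inner content = 982 − 2·10 = 962 px.
Subtracting 4 gaps of 28 leaves 850 for 5 columns, so d = 170 px.

170 px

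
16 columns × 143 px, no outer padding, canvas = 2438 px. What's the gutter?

16·143 + 15g = 2438 → 15g = 150 → g = 10 px.

10 px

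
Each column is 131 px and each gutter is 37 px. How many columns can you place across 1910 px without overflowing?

k columns need k·131 + (k−1)·37 = k·168 − 37.
k·168 − 37 ≤ 1910 → k ≤ 1947 / 168 ≈ 11.59, so k = 11.

11 columns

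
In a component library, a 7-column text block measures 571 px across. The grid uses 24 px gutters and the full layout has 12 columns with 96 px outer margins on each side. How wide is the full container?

7 columns + 6 gutters: 7c + 6·24 = 571.
7c = 571 − 144 = 427, so c = 61 px.
Adding margins, columns and gutters: 192 + 732 + 264 = 1188 px.

1188 px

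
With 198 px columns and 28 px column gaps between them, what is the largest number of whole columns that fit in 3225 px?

k columns need k·198 + (k−1)·28 = k·226 − 28.
k·226 − 28 ≤ 3225 → k ≤ 3253 / 226 ≈ 14.39, so k = 14.

14 columns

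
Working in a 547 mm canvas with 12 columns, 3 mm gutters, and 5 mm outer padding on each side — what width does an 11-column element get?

Subtract both margins: 547 − 2·5 = 537 mm.
Subtracting 11 gutters of 3 leaves 504 for 12 columns, so c = 42 mm.
Span of 11: 11·42 + 10·3 = 462 + 30 = 492 mm.

492 mm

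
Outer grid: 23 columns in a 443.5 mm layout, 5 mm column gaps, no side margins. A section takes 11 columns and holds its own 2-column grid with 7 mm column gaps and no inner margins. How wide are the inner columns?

101.25 mm

23 columns + 22 column gaps: 23c + 22·5 = 443.5.
23c = 443.5 − 110 = 333.5, so c = 14.5 mm.
11-column span = 11·14.5 + 10·5 = 209.5 mm.
209.5 − 1·7 = 202.5; ÷2 gives d = 101.25 mm.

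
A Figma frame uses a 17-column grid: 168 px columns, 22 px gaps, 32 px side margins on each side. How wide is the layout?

3272 px

Layout = 2·32 + 17·168 + 16·22 = 64 + 2856 + 352 = 3272 px.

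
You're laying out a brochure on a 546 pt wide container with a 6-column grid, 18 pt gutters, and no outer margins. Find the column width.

76 pt

546 − 5·18 = 456; ÷6 gives c = 76 pt.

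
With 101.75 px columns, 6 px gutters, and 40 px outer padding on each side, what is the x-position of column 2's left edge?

Column 2 starts at margin + 1·(column + gutter) = 40 + 1·107.75 = 147.75 px.

147.75 px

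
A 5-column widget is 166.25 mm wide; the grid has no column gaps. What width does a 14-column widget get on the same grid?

465.5 mm

5c = 166.25 → c = 33.25 mm.
With no column gaps, 14 columns span 14·33.25 = 465.5 mm.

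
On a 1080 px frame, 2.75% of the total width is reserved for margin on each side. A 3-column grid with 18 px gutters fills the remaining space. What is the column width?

328.2 px

Margins: 2.75% × 1080 = 29.7 px each, so content = 1080 − 59.4 = 1020.6 px.
Subtracting 2 gutters of 18 leaves 984.6 for 3 columns, so c = 328.2 px.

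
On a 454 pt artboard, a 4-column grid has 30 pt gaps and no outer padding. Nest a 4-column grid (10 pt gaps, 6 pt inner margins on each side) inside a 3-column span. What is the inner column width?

72.75 pt

454 − 3·30 = 364; ÷4 gives c = 91 pt.
Span of 3: 3·91 + 2·30 = 273 + 60 = 333 pt.
Inner content = 333 − 2·6 = 321 pt.
321 − 3·10 = 291; ÷4 gives d = 72.75 pt.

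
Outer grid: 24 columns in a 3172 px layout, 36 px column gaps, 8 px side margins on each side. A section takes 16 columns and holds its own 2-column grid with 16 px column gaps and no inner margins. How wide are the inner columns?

1038 px

Inside the margins: 3172 − 16 = 3156 px.
24c + 23·36 = 3156 → 24c = 2328 → c = 97 px.
16-column span = 16·97 + 15·36 = 2092 px.
Subtracting 1 column gap of 16 leaves 2076 for 2 columns, so d = 1038 px.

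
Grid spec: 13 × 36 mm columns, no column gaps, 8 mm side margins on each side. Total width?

Container = 2·8 + 13·36 = 16 + 468 = 484 mm.

484 mm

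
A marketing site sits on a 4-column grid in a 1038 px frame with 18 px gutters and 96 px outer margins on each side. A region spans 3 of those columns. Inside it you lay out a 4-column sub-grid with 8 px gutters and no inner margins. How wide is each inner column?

151.5 px

Subtract both margins: 1038 − 2·96 = 846 px.
4 columns + 3 gutters: 4c + 3·18 = 846.
4c = 846 − 54 = 792, so c = 198 px.
Span of 3: 3·198 + 2·18 = 594 + 36 = 630 px.
4d + 3·8 = 630 → 4d = 606 → d = 151.5 px.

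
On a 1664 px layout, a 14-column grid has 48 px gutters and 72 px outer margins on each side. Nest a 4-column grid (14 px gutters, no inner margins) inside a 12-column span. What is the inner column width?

Subtract both margins: 1664 − 2·72 = 1520 px.
14 columns + 13 gutters: 14c + 13·48 = 1520.
14c = 1520 − 624 = 896, so c = 64 px.
12 columns plus 11 gutters: 768 + 528 = 1296 px.
1296 − 3·14 = 1254; ÷4 gives d = 313.5 px.

313.5 px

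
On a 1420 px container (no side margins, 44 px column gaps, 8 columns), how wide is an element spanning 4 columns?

688 px

1420 − 7·44 = 1112; ÷8 gives c = 139 px.
4 columns plus 3 column gaps: 556 + 132 = 688 px.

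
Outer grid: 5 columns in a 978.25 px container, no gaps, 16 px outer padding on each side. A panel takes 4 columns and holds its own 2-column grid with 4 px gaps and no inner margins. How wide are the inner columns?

Take off 32 px of margins, leaving 946.25 px.
5c = 946.25 → c = 189.25 px.
4-column span = 4·189.25 = 757 px.
Subtracting 1 gap of 4 leaves 753 for 2 columns, so d = 376.5 px.

376.5 px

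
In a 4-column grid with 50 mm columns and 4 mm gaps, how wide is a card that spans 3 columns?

Span of 3: 3·50 + 2·4 = 150 + 8 = 158 mm.

158 mm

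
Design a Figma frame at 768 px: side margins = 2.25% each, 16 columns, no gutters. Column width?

45.84 px

Each margin = 2.25% of 768 = 17.28 px; content = 768 − 2·17.28 = 733.44 px.
With no gutters, each column is 733.44/16 = 45.84 px.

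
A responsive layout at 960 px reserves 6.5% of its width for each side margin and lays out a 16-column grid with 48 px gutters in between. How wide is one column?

7.2 px

960 × (1 − 2·6.5%) = 960 × 87% = 835.2 px for the columns.
Subtracting 15 gutters of 48 leaves 115.2 for 16 columns, so c = 7.2 px.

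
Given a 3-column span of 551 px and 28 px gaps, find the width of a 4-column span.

Subtracting 2 gaps of 28 leaves 495 for 3 columns, so c = 165 px.
Span of 4: 4·165 + 3·28 = 660 + 84 = 744 px.

744 px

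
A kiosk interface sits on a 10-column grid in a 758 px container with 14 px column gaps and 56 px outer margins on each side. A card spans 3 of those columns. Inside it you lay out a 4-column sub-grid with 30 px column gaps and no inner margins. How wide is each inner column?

23.5 px

Subtract both margins: 758 − 2·56 = 646 px.
10 columns + 9 column gaps: 10c + 9·14 = 646.
10c = 646 − 126 = 520, so c = 52 px.
3 columns plus 2 column gaps: 156 + 28 = 184 px.
4 columns + 3 column gaps: 4d + 3·30 = 184.
4d = 184 − 90 = 94, so d = 23.5 px.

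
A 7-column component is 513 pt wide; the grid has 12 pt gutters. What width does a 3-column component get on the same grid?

7 columns + 6 gutters: 7c + 6·12 = 513.
7c = 513 − 72 = 441, so c = 63 pt.
3 columns plus 2 gutters: 189 + 24 = 213 pt.

213 pt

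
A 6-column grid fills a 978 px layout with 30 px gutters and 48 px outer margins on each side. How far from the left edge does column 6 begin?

808 px

Content = 978 − 2·48 = 882 px.
6c + 5·30 = 882 → 6c = 732 → c = 122 px.
Column 6 starts at margin + 5·(column + gutter) = 48 + 5·152 = 808 px.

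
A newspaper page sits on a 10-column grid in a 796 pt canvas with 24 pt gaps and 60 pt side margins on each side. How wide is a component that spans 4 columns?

256 pt

Take off 120 pt of margins, leaving 676 pt.
10 columns + 9 gaps: 10c + 9·24 = 676.
10c = 676 − 216 = 460, so c = 46 pt.
4 columns plus 3 gaps: 184 + 72 = 256 pt.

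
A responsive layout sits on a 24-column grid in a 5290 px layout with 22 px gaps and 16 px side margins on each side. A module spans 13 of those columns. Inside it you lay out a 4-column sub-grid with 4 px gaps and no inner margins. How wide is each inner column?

Subtract both margins: 5290 − 2·16 = 5258 px.
24c + 23·22 = 5258 → 24c = 4752 → c = 198 px.
Span of 13: 13·198 + 12·22 = 2574 + 264 = 2838 px.
2838 − 3·4 = 2826; ÷4 gives d = 706.5 px.

706.5 px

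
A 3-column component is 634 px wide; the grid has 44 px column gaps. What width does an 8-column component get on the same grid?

634 − 2·44 = 546; ÷3 gives c = 182 px.
8 columns plus 7 column gaps: 1456 + 308 = 1764 px.

1764 px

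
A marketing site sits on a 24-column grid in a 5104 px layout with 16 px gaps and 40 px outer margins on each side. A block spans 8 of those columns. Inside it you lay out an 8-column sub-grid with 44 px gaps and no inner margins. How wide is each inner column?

Take off 80 px of margins, leaving 5024 px.
24c + 23·16 = 5024 → 24c = 4656 → c = 194 px.
8 columns plus 7 gaps: 1552 + 112 = 1664 px.
1664 − 7·44 = 1356; ÷8 gives d = 169.5 px.

169.5 px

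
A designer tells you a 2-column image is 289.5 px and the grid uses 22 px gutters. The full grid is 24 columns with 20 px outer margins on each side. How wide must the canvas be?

Subtracting 1 gutter of 22 leaves 267.5 for 2 columns, so c = 133.75 px.
Canvas = 2·20 + 24·133.75 + 23·22 = 40 + 3210 + 506 = 3756 px.

3756 px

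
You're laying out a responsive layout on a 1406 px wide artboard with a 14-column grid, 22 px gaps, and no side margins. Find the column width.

14 columns + 13 gaps: 14c + 13·22 = 1406.
14c = 1406 − 286 = 1120, so c = 80 px.

80 px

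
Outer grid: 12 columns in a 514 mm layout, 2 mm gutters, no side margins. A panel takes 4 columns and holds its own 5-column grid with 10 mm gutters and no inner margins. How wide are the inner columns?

26 mm

12 columns + 11 gutters: 12c + 11·2 = 514.
12c = 514 − 22 = 492, so c = 41 mm.
Span of 4: 4·41 + 3·2 = 164 + 6 = 170 mm.
5 columns + 4 gutters: 5d + 4·10 = 170.
5d = 170 − 40 = 130, so d = 26 mm.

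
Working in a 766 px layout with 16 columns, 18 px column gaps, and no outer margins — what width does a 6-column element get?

276 px

Subtracting 15 column gaps of 18 leaves 496 for 16 columns, so c = 31 px.
6-column span = 6·31 + 5·18 = 276 px.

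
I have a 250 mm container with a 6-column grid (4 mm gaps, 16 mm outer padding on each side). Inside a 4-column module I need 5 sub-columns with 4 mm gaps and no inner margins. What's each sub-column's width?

25.6 mm

Inside the margins: 250 − 32 = 218 mm.
218 − 5·4 = 198; ÷6 gives c = 33 mm.
4-column span = 4·33 + 3·4 = 144 mm.
5d + 4·4 = 144 → 5d = 128 → d = 25.6 mm.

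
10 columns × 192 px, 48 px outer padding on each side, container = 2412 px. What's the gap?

44 px

Take off 96 px of margins, leaving 2316 px.
10 columns take 10·192 = 1920 px; remaining 396 splits into 9 gaps.
g = 396 / 9 = 44 px.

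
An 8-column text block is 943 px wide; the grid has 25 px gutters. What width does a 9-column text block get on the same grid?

Subtracting 7 gutters of 25 leaves 768 for 8 columns, so c = 96 px.
Span of 9: 9·96 + 8·25 = 864 + 200 = 1064 px.

1064 px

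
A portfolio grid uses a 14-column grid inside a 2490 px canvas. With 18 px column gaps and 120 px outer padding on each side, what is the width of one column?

Subtract both margins: 2490 − 2·120 = 2250 px.
2250 − 13·18 = 2016; ÷14 gives c = 144 px.

144 px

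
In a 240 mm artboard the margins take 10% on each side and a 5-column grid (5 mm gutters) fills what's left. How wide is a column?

34.4 mm

240 × (1 − 2·10%) = 240 × 80% = 192 mm for the columns.
Subtracting 4 gutters of 5 leaves 172 for 5 columns, so c = 34.4 mm.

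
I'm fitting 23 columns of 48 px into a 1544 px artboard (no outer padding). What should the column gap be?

23 columns take 23·48 = 1104 px; remaining 440 splits into 22 column gaps.
g = 440 / 22 = 20 px.

20 px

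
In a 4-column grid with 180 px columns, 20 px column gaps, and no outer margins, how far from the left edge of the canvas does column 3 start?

400 px

Before column 3: 2 columns + 2 column gaps.
Offset = 2·(180 + 20) = 2·200 = 400 px.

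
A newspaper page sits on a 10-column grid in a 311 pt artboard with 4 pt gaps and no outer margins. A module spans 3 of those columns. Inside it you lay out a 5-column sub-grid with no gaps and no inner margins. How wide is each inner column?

18.1 pt

311 − 9·4 = 275; ÷10 gives c = 27.5 pt.
3-column span = 3·27.5 + 2·4 = 90.5 pt.
90.5 / 5 = 18.1 pt per column.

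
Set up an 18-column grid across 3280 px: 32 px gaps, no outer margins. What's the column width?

152 px

18c + 17·32 = 3280 → 18c = 2736 → c = 152 px.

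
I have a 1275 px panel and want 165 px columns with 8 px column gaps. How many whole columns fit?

7 columns

7 columns: 7·165 + 6·8 = 1203 px ≤ 1275.
8 columns: 1376 px > 1275. So 7.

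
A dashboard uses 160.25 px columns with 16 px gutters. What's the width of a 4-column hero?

Span of 4: 4·160.25 + 3·16 = 641 + 48 = 689 px.

689 px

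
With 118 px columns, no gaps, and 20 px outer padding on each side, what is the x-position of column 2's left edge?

Column 2 starts at margin + 1·(column + gutter) = 20 + 1·118 = 138 px.

138 px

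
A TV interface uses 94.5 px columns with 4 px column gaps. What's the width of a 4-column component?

Span of 4: 4·94.5 + 3·4 = 378 + 12 = 390 px.

390 px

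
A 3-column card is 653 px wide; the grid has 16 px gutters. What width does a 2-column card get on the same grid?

3c + 2·16 = 653 → 3c = 621 → c = 207 px.
2 columns plus 1 gutter: 414 + 16 = 430 px.

430 px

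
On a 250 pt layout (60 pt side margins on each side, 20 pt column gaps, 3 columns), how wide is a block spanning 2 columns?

80 pt

Content width = 250 − 2·60 = 130 pt.
130 − 2·20 = 90; ÷3 gives c = 30 pt.
2 columns plus 1 column gap: 60 + 20 = 80 pt.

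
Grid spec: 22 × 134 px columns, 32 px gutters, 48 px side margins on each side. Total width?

Total width: 2·48 + 22·134 + 21·32 = 3716 px.

3716 px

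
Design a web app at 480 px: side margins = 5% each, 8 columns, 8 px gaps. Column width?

Margins: 5% × 480 = 24 px each, so content = 480 − 48 = 432 px.
432 − 7·8 = 376; ÷8 gives c = 47 px.

47 px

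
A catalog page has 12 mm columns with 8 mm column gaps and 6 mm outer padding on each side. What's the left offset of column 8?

146 mm

Before column 8: the margin + 7 columns + 7 column gaps.
Offset = 6 + 7·(12 + 8) = 6 + 140 = 146 mm.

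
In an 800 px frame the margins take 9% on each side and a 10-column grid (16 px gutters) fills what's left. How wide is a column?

Each margin = 9% of 800 = 72 px; content = 800 − 2·72 = 656 px.
10 columns + 9 gutters: 10c + 9·16 = 656.
10c = 656 − 144 = 512, so c = 51.2 px.

51.2 px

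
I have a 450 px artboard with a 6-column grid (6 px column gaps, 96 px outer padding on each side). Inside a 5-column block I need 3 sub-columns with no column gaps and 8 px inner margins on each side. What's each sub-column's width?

Outer content = 450 − 2·96 = 258 px.
258 − 5·6 = 228; ÷6 gives c = 38 px.
5 columns plus 4 column gaps: 190 + 24 = 214 px.
Inner content = 214 − 2·8 = 198 px.
3d = 198 → d = 66 px.

66 px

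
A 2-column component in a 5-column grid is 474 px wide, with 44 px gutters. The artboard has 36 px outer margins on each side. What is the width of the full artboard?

1323 px

2c + 1·44 = 474 → 2c = 430 → c = 215 px.
Total width: 2·36 + 5·215 + 4·44 = 1323 px.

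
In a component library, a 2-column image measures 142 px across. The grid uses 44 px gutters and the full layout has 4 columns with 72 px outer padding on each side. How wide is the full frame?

Subtracting 1 gutter of 44 leaves 98 for 2 columns, so c = 49 px.
Adding margins, columns and gutters: 144 + 196 + 132 = 472 px.

472 px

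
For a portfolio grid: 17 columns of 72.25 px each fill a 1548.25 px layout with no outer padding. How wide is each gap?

Columns use 1228.25 px, leaving 320 px across 16 gaps = 20 px each.

20 px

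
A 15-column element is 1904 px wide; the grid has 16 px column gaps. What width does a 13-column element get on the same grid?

1648 px

Subtracting 14 column gaps of 16 leaves 1680 for 15 columns, so c = 112 px.
13 columns plus 12 column gaps: 1456 + 192 = 1648 px.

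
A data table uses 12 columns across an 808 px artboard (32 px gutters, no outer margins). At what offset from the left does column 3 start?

140 px

Subtracting 11 gutters of 32 leaves 456 for 12 columns, so c = 38 px.
No margin, so column 3 starts at 2·(column + gutter) = 2·70 = 140 px.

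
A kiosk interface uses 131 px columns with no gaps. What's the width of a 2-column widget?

With no gaps, 2 columns span 2·131 = 262 px.

262 px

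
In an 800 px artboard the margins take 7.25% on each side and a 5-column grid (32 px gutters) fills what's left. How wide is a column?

111.2 px

800 × (1 − 2·7.25%) = 800 × 85.5% = 684 px for the columns.
5c + 4·32 = 684 → 5c = 556 → c = 111.2 px.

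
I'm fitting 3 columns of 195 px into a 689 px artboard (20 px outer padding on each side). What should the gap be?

Subtract both margins: 689 − 2·20 = 649 px.
3·195 + 2g = 649 → 2g = 64 → g = 32 px.

32 px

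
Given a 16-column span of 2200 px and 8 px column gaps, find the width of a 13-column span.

1786 px

16c + 15·8 = 2200 → 16c = 2080 → c = 130 px.
13 columns plus 12 column gaps: 1690 + 96 = 1786 px.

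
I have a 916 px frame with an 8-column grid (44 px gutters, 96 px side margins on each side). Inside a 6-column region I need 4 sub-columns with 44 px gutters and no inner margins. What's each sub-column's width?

100 px

Outer content = 916 − 2·96 = 724 px.
Subtracting 7 gutters of 44 leaves 416 for 8 columns, so c = 52 px.
6 columns plus 5 gutters: 312 + 220 = 532 px.
4d + 3·44 = 532 → 4d = 400 → d = 100 px.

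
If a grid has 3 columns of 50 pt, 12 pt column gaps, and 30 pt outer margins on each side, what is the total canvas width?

234 pt

Adding margins, columns and gutters: 60 + 150 + 24 = 234 pt.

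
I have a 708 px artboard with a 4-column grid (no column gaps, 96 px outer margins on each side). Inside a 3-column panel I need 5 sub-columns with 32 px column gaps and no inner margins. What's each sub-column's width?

51.8 px

Subtract both margins: 708 − 2·96 = 516 px.
With no column gaps, each column is 516/4 = 129 px.
With no column gaps, 3 columns span 3·129 = 387 px.
Subtracting 4 column gaps of 32 leaves 259 for 5 columns, so d = 51.8 px.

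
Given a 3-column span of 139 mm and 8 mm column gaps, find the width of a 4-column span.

139 − 2·8 = 123; ÷3 gives c = 41 mm.
4 columns plus 3 column gaps: 164 + 24 = 188 mm.

188 mm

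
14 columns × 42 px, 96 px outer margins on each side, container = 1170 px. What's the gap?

Content width = 1170 − 2·96 = 978 px.
14·42 + 13g = 978 → 13g = 390 → g = 30 px.

30 px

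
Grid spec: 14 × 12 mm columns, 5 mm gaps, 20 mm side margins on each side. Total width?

273 mm

Canvas = 2·20 + 14·12 + 13·5 = 40 + 168 + 65 = 273 mm.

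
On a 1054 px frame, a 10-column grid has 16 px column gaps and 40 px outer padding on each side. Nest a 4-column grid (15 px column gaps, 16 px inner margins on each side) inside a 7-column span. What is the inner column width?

Outer content = 1054 − 2·40 = 974 px.
Subtracting 9 column gaps of 16 leaves 830 for 10 columns, so c = 83 px.
Span of 7: 7·83 + 6·16 = 581 + 96 = 677 px.
Inner content = 677 − 2·16 = 645 px.
4 columns + 3 column gaps: 4d + 3·15 = 645.
4d = 645 − 45 = 600, so d = 150 px.

150 px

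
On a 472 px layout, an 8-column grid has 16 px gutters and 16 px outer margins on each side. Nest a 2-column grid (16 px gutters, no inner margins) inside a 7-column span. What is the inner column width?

Subtract both margins: 472 − 2·16 = 440 px.
8c + 7·16 = 440 → 8c = 328 → c = 41 px.
7-column span = 7·41 + 6·16 = 383 px.
Subtracting 1 gutter of 16 leaves 367 for 2 columns, so d = 183.5 px.

183.5 px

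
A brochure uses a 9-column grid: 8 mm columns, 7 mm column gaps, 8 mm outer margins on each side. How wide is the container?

Total width: 2·8 + 9·8 + 8·7 = 144 mm.

144 mm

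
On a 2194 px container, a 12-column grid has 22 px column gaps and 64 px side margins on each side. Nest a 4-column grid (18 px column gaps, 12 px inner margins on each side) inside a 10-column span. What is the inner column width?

Take off 128 px of margins, leaving 2066 px.
2066 − 11·22 = 1824; ÷12 gives c = 152 px.
10-column span = 10·152 + 9·22 = 1718 px.
Inner content = 1718 − 2·12 = 1694 px.
Subtracting 3 column gaps of 18 leaves 1640 for 4 columns, so d = 410 px.

410 px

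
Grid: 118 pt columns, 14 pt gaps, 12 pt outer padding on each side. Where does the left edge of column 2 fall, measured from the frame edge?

144 pt

Column 2 starts at margin + 1·(column + gutter) = 12 + 1·132 = 144 pt.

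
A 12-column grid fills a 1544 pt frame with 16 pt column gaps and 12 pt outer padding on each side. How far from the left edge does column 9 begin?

Take off 24 pt of margins, leaving 1520 pt.
Subtracting 11 column gaps of 16 leaves 1344 for 12 columns, so c = 112 pt.
Before column 9: the margin + 8 columns + 8 column gaps.
Offset = 12 + 8·(112 + 16) = 12 + 1024 = 1036 pt.

1036 pt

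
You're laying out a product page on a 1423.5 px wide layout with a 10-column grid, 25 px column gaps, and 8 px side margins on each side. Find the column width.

118.25 px

Inside the margins: 1423.5 − 16 = 1407.5 px.
1407.5 − 9·25 = 1182.5; ÷10 gives c = 118.25 px.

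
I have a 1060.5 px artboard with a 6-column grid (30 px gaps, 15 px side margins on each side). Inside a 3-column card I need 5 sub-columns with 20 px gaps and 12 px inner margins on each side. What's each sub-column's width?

79.25 px

Subtract both margins: 1060.5 − 2·15 = 1030.5 px.
6 columns + 5 gaps: 6c + 5·30 = 1030.5.
6c = 1030.5 − 150 = 880.5, so c = 146.75 px.
3-column span = 3·146.75 + 2·30 = 500.25 px.
Inner content = 500.25 − 2·12 = 476.25 px.
476.25 − 4·20 = 396.25; ÷5 gives d = 79.25 px.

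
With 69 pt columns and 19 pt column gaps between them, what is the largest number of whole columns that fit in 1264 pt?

k columns need k·69 + (k−1)·19 = k·88 − 19.
k·88 − 19 ≤ 1264 → k ≤ 1283 / 88 ≈ 14.58, so k = 14.

14 columns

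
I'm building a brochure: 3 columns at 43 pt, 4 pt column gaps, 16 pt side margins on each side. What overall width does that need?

169 pt

Adding margins, columns and gutters: 32 + 129 + 8 = 169 pt.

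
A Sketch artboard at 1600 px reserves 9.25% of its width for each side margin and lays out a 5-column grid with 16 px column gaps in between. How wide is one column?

Margins: 9.25% × 1600 = 148 px each, so content = 1600 − 296 = 1304 px.
1304 − 4·16 = 1240; ÷5 gives c = 248 px.

248 px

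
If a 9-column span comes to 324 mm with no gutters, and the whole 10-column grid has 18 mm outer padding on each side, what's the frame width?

396 mm

9c = 324 → c = 36 mm.
Summing: 36 + 360 = 396 mm.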